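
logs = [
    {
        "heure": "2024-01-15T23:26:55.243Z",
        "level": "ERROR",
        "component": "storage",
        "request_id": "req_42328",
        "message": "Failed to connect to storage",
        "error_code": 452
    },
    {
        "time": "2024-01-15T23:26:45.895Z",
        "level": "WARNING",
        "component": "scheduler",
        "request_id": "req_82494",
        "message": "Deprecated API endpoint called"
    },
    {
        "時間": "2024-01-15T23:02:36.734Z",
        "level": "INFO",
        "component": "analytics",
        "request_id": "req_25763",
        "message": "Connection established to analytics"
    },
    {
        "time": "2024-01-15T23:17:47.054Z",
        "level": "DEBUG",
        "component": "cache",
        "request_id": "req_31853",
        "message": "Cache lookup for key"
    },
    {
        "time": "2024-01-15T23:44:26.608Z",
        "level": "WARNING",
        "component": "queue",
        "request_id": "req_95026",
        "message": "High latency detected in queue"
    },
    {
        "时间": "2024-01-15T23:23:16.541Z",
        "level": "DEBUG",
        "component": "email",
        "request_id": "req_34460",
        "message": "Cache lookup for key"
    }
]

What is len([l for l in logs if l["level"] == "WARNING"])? 2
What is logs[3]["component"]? "cache"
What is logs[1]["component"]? "scheduler"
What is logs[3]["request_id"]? "req_31853"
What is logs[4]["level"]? "WARNING"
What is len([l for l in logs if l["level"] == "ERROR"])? 1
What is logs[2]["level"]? "INFO"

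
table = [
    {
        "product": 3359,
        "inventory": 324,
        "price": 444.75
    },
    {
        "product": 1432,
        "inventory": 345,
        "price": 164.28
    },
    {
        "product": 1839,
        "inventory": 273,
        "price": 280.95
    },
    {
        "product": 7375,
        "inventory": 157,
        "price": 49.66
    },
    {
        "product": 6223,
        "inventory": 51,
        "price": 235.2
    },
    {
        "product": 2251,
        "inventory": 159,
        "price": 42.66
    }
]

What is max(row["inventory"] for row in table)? 345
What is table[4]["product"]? 6223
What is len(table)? 6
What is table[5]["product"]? 2251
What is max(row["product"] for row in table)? 7375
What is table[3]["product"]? 7375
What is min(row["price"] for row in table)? 42.66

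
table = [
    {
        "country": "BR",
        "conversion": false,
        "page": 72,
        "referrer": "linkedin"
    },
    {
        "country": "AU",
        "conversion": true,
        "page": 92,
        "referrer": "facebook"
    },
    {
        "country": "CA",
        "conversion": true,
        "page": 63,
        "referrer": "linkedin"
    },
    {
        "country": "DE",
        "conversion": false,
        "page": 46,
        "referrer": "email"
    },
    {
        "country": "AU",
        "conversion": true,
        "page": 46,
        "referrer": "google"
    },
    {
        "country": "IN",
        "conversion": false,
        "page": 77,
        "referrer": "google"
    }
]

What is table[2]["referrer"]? "linkedin"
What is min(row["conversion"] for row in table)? False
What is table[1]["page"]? 92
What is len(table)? 6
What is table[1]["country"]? "AU"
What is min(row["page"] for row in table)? 46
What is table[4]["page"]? 46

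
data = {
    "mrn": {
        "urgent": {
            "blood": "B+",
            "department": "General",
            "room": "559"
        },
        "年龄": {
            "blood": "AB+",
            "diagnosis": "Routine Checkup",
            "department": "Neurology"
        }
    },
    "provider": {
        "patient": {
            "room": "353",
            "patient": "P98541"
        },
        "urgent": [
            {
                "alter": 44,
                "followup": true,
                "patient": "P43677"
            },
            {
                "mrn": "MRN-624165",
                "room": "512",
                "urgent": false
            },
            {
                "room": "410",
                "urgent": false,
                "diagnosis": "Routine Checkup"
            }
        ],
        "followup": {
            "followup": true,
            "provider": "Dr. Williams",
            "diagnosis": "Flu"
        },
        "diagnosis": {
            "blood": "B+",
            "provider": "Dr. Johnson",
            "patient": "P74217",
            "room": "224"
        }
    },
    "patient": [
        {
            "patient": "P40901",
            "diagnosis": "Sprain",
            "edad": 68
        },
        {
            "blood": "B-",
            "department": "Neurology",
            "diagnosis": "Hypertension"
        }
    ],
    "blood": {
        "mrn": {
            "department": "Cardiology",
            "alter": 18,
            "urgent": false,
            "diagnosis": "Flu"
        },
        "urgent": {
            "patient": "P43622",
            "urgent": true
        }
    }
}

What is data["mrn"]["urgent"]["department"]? "General"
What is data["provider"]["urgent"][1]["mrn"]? "MRN-624165"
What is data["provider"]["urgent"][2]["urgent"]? False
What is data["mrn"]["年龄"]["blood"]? "AB+"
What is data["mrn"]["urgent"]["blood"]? "B+"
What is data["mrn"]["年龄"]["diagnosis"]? "Routine Checkup"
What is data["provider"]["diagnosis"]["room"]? "224"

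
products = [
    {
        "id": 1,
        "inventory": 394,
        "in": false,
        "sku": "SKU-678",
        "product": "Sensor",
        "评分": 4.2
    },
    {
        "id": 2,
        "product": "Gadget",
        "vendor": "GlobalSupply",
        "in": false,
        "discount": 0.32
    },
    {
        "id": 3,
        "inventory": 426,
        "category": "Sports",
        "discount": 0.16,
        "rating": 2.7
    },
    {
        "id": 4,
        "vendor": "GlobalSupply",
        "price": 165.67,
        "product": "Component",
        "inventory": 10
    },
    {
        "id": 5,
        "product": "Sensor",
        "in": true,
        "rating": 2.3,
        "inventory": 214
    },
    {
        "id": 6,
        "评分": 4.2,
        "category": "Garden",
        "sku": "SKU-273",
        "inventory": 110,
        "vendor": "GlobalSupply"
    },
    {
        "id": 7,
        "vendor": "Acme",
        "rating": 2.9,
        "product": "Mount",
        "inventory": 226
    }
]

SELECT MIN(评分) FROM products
4.2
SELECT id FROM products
[1, 2, 3, 4, 5, 6, 7]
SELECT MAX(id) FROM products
7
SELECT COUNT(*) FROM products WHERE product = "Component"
1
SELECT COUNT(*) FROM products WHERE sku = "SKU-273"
1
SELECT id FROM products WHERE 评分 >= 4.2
[1, 6]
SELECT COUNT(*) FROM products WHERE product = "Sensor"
2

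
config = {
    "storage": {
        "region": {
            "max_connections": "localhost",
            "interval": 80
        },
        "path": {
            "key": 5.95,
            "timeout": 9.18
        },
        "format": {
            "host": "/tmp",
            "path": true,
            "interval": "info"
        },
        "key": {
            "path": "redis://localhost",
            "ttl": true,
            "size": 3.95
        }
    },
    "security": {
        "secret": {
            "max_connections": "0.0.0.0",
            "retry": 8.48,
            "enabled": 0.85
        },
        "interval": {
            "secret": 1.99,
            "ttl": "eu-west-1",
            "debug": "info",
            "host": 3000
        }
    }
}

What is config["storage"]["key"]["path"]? "redis://localhost"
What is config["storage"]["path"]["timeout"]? 9.18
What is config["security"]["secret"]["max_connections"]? "0.0.0.0"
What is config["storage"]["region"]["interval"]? 80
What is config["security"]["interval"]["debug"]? "info"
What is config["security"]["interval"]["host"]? 3000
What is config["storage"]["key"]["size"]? 3.95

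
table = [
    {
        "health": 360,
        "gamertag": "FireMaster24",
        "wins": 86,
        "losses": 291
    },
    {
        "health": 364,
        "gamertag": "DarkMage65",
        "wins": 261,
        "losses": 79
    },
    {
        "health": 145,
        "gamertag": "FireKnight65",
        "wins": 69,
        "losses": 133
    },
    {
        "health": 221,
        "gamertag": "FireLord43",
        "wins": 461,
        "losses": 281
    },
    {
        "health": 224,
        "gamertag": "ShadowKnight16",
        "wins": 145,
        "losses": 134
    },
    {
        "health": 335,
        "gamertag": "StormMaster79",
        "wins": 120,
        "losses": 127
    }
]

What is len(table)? 6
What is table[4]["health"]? 224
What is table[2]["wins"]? 69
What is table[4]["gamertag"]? "ShadowKnight16"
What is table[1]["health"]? 364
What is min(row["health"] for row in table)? 145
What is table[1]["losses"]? 79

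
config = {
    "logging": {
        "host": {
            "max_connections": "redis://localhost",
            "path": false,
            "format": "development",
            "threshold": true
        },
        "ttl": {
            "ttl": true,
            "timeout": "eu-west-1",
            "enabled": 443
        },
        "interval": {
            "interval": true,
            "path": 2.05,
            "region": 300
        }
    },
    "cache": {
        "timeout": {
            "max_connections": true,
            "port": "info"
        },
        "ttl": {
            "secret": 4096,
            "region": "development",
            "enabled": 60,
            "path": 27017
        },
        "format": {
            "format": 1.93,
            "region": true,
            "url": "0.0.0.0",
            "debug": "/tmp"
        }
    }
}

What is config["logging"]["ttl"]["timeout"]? "eu-west-1"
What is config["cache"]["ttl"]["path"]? 27017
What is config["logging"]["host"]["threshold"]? True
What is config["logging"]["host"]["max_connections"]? "redis://localhost"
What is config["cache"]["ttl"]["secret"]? 4096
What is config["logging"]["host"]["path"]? False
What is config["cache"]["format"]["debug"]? "/tmp"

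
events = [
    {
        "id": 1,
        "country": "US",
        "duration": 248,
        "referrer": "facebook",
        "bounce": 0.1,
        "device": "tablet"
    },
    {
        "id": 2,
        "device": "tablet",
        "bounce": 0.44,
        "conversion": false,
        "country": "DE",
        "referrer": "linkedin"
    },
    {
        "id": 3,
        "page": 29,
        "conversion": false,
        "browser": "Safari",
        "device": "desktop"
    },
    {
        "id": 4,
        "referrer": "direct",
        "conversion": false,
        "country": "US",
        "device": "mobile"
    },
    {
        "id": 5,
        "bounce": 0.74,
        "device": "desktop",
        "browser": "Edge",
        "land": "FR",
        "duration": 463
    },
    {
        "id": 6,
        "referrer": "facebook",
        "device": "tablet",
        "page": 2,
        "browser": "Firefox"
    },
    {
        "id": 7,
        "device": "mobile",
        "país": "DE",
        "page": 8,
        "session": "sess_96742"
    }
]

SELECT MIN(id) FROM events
1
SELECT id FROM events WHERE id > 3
[4, 5, 6, 7]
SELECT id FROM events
[1, 2, 3, 4, 5, 6, 7]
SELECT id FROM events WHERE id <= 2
[1, 2]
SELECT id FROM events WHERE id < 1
[]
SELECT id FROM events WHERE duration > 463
[]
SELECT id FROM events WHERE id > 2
[3, 4, 5, 6, 7]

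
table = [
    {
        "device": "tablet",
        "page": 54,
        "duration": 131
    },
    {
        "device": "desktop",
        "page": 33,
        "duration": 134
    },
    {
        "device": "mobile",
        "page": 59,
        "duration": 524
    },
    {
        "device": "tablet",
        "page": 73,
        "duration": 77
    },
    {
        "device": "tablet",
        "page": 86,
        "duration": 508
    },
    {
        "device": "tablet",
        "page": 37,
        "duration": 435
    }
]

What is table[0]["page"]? 54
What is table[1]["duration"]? 134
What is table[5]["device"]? "tablet"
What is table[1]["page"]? 33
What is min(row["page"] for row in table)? 33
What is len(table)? 6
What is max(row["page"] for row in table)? 86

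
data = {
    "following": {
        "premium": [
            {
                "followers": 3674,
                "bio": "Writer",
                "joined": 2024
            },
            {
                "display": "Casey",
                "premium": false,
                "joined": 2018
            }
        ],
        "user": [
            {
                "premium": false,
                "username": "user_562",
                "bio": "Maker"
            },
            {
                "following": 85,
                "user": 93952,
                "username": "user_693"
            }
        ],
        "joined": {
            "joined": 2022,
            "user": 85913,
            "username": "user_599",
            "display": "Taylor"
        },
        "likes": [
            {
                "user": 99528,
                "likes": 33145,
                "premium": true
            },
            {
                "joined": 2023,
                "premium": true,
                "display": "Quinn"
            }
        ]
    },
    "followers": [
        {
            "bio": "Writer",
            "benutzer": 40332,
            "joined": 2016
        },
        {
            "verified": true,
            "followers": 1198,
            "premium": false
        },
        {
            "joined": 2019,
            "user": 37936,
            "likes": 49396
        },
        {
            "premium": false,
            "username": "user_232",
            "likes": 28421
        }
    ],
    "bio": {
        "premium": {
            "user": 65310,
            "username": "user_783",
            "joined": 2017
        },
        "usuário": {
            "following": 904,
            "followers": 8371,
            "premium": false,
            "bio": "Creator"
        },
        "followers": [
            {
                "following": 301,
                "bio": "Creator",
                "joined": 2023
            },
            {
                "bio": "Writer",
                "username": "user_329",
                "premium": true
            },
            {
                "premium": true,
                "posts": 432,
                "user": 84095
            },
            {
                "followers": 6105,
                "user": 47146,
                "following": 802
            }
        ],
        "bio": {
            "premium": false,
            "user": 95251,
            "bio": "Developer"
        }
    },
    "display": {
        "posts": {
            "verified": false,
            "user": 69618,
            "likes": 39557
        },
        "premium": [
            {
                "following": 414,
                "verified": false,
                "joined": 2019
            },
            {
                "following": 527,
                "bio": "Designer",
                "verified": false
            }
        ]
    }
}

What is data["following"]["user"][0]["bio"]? "Maker"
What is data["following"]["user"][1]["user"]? 93952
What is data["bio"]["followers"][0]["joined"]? 2023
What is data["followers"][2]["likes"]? 49396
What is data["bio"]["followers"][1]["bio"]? "Writer"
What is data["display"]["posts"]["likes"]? 39557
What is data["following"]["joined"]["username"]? "user_599"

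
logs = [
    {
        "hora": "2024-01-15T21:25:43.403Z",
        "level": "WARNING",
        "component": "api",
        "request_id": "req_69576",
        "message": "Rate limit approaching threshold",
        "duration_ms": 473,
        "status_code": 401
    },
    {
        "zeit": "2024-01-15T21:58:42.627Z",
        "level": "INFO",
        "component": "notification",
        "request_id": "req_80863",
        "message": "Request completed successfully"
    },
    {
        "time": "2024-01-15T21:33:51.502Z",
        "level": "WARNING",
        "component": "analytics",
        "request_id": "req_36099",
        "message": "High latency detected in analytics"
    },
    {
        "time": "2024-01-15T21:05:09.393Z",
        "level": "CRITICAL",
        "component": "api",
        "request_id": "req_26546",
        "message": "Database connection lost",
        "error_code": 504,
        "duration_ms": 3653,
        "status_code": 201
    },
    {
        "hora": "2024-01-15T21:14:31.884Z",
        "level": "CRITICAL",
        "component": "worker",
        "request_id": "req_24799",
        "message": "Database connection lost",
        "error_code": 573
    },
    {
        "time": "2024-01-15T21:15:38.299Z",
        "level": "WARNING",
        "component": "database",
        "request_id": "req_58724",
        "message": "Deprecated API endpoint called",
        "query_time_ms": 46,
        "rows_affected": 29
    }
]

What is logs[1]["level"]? "INFO"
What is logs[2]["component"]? "analytics"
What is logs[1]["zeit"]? "2024-01-15T21:58:42.627Z"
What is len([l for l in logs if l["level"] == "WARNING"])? 3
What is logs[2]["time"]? "2024-01-15T21:33:51.502Z"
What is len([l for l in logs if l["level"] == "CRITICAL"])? 2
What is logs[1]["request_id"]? "req_80863"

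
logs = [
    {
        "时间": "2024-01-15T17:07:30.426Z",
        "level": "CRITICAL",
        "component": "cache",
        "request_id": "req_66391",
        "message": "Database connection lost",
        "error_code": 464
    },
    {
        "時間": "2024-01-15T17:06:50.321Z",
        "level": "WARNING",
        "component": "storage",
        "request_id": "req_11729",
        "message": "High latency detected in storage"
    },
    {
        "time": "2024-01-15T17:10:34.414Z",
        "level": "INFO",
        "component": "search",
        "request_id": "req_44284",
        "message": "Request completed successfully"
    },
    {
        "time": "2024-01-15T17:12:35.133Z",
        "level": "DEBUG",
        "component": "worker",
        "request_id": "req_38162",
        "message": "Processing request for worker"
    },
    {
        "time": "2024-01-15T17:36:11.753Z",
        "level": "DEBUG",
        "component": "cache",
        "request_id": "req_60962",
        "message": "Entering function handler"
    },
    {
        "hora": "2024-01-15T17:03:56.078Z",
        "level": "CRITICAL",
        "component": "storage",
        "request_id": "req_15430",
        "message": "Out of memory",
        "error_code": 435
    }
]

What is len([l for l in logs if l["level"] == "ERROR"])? 0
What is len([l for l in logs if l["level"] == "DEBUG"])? 2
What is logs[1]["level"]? "WARNING"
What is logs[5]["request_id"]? "req_15430"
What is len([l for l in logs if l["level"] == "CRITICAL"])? 2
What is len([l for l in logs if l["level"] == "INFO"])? 1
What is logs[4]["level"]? "DEBUG"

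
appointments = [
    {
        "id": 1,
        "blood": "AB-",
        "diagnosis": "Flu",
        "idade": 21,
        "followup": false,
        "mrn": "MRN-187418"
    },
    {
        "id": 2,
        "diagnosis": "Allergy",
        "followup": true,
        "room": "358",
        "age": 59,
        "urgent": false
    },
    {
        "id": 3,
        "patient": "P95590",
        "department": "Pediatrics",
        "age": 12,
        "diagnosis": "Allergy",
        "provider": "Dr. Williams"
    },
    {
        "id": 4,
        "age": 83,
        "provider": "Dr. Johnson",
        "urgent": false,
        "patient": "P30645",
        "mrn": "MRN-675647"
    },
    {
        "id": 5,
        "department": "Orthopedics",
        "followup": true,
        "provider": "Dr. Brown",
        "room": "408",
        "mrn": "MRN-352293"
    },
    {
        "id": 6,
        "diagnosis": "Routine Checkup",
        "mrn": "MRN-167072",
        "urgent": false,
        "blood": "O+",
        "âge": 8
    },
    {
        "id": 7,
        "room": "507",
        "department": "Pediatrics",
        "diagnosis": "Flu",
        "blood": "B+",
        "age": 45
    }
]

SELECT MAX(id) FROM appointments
7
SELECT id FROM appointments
[1, 2, 3, 4, 5, 6, 7]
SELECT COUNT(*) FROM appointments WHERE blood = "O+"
1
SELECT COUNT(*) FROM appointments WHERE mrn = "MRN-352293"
1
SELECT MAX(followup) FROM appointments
True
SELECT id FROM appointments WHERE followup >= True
[2, 5]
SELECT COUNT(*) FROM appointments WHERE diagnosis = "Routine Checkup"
1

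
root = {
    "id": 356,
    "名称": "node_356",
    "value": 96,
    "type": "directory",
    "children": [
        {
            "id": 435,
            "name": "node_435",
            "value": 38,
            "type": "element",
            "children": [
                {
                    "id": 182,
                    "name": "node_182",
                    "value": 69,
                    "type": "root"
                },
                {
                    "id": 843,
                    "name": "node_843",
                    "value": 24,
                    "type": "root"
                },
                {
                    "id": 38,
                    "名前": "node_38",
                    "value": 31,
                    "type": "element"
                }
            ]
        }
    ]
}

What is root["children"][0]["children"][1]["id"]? 843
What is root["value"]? 96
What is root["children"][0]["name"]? "node_435"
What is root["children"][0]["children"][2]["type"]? "element"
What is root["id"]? 356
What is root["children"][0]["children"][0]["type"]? "root"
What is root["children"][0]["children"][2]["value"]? 31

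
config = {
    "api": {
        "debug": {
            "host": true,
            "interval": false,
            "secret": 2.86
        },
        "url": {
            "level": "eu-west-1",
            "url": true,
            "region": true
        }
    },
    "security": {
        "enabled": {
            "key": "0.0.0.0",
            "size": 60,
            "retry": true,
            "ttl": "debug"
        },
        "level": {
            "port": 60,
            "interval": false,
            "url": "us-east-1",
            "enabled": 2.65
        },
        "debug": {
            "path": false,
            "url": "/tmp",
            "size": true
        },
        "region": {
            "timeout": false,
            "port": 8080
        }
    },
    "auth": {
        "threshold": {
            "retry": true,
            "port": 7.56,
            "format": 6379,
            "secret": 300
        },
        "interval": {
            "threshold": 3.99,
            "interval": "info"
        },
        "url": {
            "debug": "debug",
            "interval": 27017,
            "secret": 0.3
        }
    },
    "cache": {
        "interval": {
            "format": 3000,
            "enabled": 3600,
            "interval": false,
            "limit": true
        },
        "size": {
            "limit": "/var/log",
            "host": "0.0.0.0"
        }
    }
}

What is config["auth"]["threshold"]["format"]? 6379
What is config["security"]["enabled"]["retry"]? True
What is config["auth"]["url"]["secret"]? 0.3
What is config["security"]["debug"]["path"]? False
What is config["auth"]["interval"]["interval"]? "info"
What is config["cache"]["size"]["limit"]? "/var/log"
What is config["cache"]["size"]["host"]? "0.0.0.0"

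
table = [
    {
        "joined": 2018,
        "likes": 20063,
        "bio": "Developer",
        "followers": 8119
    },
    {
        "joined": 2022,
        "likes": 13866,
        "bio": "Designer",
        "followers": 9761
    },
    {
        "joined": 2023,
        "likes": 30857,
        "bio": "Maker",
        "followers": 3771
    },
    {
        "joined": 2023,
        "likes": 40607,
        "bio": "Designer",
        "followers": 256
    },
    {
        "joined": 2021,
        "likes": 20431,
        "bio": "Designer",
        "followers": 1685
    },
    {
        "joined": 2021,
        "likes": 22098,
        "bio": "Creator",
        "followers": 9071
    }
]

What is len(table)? 6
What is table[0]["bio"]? "Developer"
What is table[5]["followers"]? 9071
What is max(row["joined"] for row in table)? 2023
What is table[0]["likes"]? 20063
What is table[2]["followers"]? 3771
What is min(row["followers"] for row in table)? 256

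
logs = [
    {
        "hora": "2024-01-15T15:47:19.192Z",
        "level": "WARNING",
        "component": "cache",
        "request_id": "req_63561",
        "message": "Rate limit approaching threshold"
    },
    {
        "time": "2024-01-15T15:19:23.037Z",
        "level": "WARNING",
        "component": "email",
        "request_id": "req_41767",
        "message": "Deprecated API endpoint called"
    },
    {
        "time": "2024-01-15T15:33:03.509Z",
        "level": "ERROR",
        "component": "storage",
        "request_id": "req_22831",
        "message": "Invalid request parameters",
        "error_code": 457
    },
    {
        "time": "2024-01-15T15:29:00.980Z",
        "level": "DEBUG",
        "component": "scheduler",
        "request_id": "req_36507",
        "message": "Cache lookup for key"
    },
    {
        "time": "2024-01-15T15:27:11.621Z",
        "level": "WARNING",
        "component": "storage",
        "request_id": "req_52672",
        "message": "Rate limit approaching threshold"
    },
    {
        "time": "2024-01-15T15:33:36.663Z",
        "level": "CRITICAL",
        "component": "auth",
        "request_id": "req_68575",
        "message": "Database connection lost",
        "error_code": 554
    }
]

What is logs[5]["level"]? "CRITICAL"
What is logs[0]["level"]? "WARNING"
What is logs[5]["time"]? "2024-01-15T15:33:36.663Z"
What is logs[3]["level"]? "DEBUG"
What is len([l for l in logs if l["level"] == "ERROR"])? 1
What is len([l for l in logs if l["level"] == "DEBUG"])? 1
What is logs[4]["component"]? "storage"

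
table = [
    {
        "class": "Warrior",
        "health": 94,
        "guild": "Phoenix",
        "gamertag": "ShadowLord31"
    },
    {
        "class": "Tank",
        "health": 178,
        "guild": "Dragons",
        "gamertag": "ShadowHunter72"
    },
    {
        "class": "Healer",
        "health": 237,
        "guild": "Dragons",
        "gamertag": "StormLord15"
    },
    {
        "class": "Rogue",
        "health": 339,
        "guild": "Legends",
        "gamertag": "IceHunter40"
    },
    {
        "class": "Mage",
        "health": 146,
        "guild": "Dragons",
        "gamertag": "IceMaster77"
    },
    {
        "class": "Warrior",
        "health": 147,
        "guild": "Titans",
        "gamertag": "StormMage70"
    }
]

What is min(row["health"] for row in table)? 94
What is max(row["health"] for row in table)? 339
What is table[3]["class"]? "Rogue"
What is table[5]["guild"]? "Titans"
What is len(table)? 6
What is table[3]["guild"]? "Legends"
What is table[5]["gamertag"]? "StormMage70"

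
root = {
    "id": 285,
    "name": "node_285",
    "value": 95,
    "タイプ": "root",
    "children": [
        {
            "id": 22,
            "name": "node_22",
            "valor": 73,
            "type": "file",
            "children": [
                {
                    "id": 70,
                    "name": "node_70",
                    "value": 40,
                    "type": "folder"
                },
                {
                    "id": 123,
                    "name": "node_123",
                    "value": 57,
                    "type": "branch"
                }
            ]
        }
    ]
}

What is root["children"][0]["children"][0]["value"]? 40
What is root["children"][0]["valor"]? 73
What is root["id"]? 285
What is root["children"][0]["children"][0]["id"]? 70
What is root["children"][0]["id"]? 22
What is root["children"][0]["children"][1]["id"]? 123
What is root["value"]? 95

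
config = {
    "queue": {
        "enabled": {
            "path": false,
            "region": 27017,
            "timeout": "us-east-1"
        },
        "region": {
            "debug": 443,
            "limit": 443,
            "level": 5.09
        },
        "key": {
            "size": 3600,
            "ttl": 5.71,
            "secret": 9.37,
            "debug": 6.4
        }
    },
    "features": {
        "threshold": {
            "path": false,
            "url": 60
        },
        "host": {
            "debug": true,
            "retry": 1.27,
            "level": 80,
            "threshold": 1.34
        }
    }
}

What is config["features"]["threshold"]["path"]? False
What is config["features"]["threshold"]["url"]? 60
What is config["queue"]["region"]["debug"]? 443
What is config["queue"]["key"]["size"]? 3600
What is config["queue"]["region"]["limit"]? 443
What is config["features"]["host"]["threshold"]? 1.34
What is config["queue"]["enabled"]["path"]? False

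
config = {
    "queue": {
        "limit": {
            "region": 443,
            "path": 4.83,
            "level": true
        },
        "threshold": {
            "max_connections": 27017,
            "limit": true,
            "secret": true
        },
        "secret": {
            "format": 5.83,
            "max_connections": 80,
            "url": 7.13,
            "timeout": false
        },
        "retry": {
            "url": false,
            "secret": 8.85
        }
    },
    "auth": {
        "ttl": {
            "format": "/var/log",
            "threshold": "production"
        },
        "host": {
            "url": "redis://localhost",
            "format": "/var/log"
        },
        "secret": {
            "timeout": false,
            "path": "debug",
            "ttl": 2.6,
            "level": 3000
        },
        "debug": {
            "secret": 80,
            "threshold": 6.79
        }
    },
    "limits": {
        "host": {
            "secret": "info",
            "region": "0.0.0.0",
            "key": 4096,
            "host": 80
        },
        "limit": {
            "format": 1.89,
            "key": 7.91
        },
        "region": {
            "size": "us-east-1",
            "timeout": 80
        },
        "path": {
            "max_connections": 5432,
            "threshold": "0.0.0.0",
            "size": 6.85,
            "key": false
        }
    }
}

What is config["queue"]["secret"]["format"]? 5.83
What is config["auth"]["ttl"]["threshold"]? "production"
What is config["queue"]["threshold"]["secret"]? True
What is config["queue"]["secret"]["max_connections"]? 80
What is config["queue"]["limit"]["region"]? 443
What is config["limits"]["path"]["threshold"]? "0.0.0.0"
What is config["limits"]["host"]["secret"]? "info"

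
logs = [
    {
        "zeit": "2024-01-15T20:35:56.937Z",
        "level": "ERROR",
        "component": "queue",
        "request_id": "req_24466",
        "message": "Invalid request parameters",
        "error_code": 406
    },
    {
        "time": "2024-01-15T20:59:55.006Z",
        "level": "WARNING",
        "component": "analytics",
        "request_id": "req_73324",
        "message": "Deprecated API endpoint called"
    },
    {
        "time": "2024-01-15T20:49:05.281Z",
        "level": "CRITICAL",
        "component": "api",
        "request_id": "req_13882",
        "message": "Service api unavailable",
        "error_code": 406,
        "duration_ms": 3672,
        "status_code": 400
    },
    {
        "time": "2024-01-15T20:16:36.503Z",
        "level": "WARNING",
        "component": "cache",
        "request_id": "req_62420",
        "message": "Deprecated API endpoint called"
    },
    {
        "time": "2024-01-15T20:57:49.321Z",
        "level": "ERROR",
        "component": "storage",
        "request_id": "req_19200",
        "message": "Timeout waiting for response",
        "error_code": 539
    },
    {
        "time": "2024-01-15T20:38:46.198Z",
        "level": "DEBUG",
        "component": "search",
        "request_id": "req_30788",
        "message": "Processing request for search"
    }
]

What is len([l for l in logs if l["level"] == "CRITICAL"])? 1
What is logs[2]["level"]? "CRITICAL"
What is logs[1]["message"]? "Deprecated API endpoint called"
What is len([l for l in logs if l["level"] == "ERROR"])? 2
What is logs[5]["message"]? "Processing request for search"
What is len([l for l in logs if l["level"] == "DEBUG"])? 1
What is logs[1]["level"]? "WARNING"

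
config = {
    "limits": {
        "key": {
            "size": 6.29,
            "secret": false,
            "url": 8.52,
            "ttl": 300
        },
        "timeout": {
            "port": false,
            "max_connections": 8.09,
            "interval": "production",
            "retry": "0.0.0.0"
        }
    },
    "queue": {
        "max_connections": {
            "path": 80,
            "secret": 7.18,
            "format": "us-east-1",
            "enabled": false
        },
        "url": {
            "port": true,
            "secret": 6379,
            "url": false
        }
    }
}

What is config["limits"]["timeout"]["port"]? False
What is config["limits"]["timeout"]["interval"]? "production"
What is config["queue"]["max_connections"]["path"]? 80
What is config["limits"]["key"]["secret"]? False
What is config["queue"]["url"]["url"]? False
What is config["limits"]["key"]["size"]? 6.29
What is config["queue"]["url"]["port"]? True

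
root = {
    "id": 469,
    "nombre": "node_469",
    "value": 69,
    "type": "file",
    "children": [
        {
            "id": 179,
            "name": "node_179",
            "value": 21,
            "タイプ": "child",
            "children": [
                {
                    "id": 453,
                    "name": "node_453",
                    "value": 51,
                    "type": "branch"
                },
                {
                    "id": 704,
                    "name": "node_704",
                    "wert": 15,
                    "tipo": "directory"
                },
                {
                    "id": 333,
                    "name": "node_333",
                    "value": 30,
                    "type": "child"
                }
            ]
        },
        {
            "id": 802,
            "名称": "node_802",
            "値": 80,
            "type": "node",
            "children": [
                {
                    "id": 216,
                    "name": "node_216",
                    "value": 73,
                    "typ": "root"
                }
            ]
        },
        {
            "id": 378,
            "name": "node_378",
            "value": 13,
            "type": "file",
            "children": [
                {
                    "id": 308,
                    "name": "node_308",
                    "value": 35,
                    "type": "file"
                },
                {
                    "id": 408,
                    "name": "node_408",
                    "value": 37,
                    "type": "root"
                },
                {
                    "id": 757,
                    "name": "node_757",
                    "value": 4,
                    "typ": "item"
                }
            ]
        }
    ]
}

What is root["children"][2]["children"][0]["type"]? "file"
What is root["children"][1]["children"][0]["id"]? 216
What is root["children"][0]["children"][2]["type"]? "child"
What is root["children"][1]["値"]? 80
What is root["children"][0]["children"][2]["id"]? 333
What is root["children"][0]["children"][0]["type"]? "branch"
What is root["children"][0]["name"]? "node_179"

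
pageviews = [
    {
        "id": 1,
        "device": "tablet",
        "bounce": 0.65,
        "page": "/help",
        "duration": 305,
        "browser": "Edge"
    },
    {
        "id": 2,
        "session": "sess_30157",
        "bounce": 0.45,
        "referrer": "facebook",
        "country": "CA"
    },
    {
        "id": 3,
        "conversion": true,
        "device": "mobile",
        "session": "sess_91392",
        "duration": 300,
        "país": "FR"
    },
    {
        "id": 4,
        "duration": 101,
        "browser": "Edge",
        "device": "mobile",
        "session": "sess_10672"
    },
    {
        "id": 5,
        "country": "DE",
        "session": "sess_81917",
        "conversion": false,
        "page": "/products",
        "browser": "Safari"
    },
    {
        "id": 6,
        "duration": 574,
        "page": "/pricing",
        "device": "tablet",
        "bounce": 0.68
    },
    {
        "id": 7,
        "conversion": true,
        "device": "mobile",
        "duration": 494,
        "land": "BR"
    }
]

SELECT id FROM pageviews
[1, 2, 3, 4, 5, 6, 7]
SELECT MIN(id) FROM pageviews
1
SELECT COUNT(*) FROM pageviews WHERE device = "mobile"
3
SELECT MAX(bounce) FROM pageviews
0.68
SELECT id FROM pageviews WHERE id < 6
[1, 2, 3, 4, 5]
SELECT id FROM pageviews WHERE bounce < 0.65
[2]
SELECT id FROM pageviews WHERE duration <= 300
[3, 4]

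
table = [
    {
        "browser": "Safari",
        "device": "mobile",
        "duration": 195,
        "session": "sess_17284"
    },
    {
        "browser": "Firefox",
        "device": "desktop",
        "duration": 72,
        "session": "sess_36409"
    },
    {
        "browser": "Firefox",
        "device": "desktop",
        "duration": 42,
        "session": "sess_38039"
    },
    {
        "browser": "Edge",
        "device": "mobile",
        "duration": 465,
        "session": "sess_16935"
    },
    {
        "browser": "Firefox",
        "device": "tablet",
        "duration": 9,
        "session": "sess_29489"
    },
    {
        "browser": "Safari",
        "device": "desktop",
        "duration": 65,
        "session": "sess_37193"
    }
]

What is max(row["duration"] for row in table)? 465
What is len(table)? 6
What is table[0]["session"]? "sess_17284"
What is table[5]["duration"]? 65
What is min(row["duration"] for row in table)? 9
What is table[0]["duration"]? 195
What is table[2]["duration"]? 42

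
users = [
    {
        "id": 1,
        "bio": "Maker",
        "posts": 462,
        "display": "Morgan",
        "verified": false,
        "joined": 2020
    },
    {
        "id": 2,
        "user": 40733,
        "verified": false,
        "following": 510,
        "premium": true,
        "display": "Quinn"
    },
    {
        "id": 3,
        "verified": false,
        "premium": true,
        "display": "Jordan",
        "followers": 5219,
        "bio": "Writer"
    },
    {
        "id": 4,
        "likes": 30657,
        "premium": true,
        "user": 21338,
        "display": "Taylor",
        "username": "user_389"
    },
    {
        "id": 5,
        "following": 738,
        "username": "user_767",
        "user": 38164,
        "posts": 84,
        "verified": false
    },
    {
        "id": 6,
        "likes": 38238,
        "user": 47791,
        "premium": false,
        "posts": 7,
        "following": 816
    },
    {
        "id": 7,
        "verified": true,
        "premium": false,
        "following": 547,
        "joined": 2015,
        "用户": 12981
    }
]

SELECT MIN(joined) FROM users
2015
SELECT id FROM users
[1, 2, 3, 4, 5, 6, 7]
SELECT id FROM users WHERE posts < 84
[6]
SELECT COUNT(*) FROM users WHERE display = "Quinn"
1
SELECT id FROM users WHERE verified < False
[]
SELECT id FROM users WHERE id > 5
[6, 7]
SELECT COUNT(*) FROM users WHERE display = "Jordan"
1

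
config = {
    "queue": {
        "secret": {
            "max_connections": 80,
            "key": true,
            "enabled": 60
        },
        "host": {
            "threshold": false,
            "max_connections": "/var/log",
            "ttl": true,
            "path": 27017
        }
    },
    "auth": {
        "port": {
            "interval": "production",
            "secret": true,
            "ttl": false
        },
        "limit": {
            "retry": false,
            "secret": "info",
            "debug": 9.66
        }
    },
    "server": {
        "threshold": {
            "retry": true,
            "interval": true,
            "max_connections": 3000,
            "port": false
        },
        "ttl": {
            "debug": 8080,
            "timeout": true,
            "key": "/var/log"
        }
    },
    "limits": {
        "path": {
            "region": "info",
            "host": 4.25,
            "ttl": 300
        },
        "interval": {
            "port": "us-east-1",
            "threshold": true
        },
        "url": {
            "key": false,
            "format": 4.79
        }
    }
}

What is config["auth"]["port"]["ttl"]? False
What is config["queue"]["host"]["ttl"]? True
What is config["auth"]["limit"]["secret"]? "info"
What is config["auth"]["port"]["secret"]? True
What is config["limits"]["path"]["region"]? "info"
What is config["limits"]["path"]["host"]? 4.25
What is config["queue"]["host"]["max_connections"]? "/var/log"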